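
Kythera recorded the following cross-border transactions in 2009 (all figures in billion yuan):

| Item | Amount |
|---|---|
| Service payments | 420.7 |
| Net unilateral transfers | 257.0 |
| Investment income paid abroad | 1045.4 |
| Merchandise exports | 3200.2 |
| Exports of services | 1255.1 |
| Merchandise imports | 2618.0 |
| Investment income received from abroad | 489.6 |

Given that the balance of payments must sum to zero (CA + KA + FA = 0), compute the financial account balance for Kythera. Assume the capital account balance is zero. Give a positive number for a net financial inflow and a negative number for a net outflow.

Goods balance = 3200.2 - 2618.0 = 582.2
Services balance = 1255.1 - 420.7 = 834.4
Trade balance (goods + services) = 582.2 + 834.4 = 1416.6
Net primary income = 489.6 - 1045.4 = -555.8
Net secondary income = 257.0
Current account = 1416.6 + (-555.8) + 257.0 = 1117.8
Financial account = -(1117.8) = -1117.8

-1117.8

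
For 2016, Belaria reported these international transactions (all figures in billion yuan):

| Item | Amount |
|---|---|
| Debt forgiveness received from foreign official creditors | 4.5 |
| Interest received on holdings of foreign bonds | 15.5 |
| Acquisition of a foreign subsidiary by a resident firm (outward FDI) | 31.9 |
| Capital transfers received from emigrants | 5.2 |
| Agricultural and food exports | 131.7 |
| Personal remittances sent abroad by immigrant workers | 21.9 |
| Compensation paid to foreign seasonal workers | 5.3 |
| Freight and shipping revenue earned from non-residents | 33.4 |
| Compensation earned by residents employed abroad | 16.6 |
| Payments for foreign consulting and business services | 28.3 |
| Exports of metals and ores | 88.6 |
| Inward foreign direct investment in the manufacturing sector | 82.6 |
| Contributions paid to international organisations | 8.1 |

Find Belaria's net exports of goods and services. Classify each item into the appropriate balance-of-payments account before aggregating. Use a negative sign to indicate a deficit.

225.4

Goods: 131.7 + 88.6 = 220.3
Services: 33.4 - 28.3 = 5.1
Trade balance = 220.3 + 5.1 = 225.4
(Excluded from the trade balance — capital account: debt forgiveness received from foreign official creditors 4.5, capital transfers received from emigrants 5.2; primary income: interest received on holdings of foreign bonds 15.5, compensation paid to foreign seasonal workers 5.3, compensation earned by residents employed abroad 16.6; financial account: acquisition of a foreign subsidiary by a resident firm (outward FDI) 31.9, inward foreign direct investment in the manufacturing sector 82.6; secondary income: personal remittances sent abroad by immigrant workers 21.9, contributions paid to international organisations 8.1.)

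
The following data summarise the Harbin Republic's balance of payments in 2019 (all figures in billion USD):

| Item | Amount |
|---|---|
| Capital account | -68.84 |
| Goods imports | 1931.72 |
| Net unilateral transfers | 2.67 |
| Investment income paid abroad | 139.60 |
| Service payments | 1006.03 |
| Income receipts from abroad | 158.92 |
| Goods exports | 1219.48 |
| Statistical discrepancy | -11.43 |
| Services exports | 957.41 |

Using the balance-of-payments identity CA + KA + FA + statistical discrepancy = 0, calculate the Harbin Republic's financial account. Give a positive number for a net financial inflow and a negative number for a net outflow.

Goods balance = 1219.48 - 1931.72 = -712.24
Services balance = 957.41 - 1006.03 = -48.62
Trade balance (goods + services) = -712.24 + (-48.62) = -760.86
Net primary income = 158.92 - 139.60 = 19.32
Net secondary income = 2.67
Current account = -760.86 + 19.32 + 2.67 = -738.87
Financial account = -(-738.87 + (-68.84) + (-11.43)) = 819.14

819.14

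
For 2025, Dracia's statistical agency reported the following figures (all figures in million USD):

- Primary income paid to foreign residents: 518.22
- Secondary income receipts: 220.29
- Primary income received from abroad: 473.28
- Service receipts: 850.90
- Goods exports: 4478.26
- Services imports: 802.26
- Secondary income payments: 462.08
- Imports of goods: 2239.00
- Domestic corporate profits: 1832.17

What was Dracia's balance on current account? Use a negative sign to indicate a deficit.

Goods balance = 4478.26 - 2239.00 = 2239.26
Services balance = 850.90 - 802.26 = 48.64
Trade balance (goods + services) = 2239.26 + 48.64 = 2287.90
Net primary income = 473.28 - 518.22 = -44.94
Net secondary income = 220.29 - 462.08 = -241.79
Current account = 2287.90 + (-44.94) + (-241.79) = 2001.17

2001.17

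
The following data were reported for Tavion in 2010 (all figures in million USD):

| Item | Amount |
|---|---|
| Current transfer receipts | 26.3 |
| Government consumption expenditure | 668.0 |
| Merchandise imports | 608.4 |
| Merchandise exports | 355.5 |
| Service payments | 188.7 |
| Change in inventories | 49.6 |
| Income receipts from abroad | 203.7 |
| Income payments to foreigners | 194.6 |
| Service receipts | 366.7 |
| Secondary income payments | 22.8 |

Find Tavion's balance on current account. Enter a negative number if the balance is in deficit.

-62.3

Goods balance = 355.5 - 608.4 = -252.9
Services balance = 366.7 - 188.7 = 178.0
Trade balance (goods + services) = -252.9 + 178.0 = -74.9
Net primary income = 203.7 - 194.6 = 9.1
Net secondary income = 26.3 - 22.8 = 3.5
Current account = -74.9 + 9.1 + 3.5 = -62.3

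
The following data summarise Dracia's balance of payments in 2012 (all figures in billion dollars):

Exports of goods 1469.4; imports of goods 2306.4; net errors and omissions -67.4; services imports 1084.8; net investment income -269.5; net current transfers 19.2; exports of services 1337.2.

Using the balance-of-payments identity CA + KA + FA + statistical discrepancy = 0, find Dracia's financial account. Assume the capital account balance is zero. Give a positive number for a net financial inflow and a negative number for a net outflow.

Goods balance = 1469.4 - 2306.4 = -837.0
Services balance = 1337.2 - 1084.8 = 252.4
Trade balance (goods + services) = -837.0 + 252.4 = -584.6
Net primary income = -269.5
Net secondary income = 19.2
Current account = -584.6 + (-269.5) + 19.2 = -834.9
Financial account = -(-834.9 + (-67.4)) = 902.3

902.3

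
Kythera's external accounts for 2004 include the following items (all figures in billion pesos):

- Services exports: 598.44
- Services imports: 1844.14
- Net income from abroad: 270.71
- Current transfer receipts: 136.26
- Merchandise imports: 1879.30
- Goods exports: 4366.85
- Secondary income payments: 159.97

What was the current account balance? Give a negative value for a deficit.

Goods balance = 4366.85 - 1879.30 = 2487.55
Services balance = 598.44 - 1844.14 = -1245.70
Trade balance (goods + services) = 2487.55 + (-1245.70) = 1241.85
Net primary income = 270.71
Net secondary income = 136.26 - 159.97 = -23.71
Current account = 1241.85 + 270.71 + (-23.71) = 1488.85

1488.85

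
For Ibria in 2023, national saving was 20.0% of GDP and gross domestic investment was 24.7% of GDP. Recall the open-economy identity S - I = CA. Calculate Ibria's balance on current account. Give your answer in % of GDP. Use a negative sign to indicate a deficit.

CA = S - I = 20.0 - 24.7 = -4.7

-4.7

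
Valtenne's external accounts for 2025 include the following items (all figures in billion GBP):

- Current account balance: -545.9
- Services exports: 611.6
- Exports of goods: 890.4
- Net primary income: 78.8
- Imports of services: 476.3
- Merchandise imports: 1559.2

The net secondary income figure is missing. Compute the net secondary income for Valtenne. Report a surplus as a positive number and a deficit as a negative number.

Current account = goods balance + services balance + net primary income + net secondary income
Sum of the known components = -454.7
Net secondary income = CA - (known components) = -545.9 - (-454.7) = -91.2

-91.2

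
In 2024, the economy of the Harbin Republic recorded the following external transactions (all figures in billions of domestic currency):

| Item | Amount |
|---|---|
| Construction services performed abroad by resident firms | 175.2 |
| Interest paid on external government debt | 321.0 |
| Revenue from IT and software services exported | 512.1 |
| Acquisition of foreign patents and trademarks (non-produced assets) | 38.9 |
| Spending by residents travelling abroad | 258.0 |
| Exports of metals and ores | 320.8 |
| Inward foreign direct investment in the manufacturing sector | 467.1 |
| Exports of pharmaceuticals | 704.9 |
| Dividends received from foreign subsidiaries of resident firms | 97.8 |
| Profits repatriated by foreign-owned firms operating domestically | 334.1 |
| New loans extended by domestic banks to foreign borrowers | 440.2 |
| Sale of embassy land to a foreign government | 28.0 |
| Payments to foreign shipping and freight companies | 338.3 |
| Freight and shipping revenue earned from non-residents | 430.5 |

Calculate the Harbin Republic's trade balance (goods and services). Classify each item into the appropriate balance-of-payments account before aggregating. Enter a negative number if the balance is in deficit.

1547.2

Goods: 704.9 + 320.8 = 1025.7
Services: 512.1 + 175.2 - 338.3 + 430.5 - 258.0 = 521.5
Trade balance = 1025.7 + 521.5 = 1547.2
(Excluded from the trade balance — primary income: interest paid on external government debt 321.0, dividends received from foreign subsidiaries of resident firms 97.8, profits repatriated by foreign-owned firms operating domestically 334.1; capital account: acquisition of foreign patents and trademarks (non-produced assets) 38.9, sale of embassy land to a foreign government 28.0; financial account: inward foreign direct investment in the manufacturing sector 467.1, new loans extended by domestic banks to foreign borrowers 440.2.)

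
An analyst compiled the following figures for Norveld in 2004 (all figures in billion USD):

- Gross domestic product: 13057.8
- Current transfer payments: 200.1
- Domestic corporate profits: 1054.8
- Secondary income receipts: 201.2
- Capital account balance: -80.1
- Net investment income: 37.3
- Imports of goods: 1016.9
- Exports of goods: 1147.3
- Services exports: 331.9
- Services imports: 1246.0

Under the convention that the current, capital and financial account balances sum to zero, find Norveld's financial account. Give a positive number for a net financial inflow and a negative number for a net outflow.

Goods balance = 1147.3 - 1016.9 = 130.4
Services balance = 331.9 - 1246.0 = -914.1
Trade balance (goods + services) = 130.4 + (-914.1) = -783.7
Net primary income = 37.3
Net secondary income = 201.2 - 200.1 = 1.1
Current account = -783.7 + 37.3 + 1.1 = -745.3
Financial account = -(-745.3 + (-80.1)) = 825.4

825.4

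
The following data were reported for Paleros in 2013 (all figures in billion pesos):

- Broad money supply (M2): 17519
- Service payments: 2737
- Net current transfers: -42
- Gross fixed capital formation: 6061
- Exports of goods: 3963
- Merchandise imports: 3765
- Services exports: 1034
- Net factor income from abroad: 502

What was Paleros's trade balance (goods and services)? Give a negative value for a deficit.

-1505

Goods balance = 3963 - 3765 = 198
Services balance = 1034 - 2737 = -1703
Trade balance (goods + services) = 198 + (-1703) = -1505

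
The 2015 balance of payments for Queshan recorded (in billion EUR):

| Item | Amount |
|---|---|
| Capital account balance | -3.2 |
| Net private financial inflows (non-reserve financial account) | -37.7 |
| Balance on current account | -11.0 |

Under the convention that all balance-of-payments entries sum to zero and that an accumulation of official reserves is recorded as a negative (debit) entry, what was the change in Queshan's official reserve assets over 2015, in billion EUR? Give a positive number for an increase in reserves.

-51.9

Official reserve transactions balance = -((-11.0) + (-3.2) + (-37.7)) = 51.9
An accumulation of reserves is recorded as a debit (negative entry), so the change in the stock of reserves is the negative of that balance.
Change in official reserves = -(51.9) = -51.9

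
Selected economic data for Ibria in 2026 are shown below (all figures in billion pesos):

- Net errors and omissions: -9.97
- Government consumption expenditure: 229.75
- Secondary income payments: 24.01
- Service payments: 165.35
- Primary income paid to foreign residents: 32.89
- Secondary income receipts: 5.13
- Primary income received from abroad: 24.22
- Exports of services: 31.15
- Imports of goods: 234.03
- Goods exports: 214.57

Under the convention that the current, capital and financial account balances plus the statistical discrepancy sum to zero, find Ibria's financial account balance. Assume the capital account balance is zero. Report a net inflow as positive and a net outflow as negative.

191.18

Goods balance = 214.57 - 234.03 = -19.46
Services balance = 31.15 - 165.35 = -134.20
Trade balance (goods + services) = -19.46 + (-134.20) = -153.66
Net primary income = 24.22 - 32.89 = -8.67
Net secondary income = 5.13 - 24.01 = -18.88
Current account = -153.66 + (-8.67) + (-18.88) = -181.21
Financial account = -(-181.21 + (-9.97)) = 191.18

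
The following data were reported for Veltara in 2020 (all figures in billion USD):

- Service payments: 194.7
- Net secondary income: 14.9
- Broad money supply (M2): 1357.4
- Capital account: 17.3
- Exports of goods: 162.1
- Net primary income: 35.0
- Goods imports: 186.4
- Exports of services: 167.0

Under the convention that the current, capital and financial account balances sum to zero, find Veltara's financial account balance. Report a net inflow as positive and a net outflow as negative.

Goods balance = 162.1 - 186.4 = -24.3
Services balance = 167.0 - 194.7 = -27.7
Trade balance (goods + services) = -24.3 + (-27.7) = -52.0
Net primary income = 35.0
Net secondary income = 14.9
Current account = -52.0 + 35.0 + 14.9 = -2.1
Financial account = -(-2.1 + 17.3) = -15.2

-15.2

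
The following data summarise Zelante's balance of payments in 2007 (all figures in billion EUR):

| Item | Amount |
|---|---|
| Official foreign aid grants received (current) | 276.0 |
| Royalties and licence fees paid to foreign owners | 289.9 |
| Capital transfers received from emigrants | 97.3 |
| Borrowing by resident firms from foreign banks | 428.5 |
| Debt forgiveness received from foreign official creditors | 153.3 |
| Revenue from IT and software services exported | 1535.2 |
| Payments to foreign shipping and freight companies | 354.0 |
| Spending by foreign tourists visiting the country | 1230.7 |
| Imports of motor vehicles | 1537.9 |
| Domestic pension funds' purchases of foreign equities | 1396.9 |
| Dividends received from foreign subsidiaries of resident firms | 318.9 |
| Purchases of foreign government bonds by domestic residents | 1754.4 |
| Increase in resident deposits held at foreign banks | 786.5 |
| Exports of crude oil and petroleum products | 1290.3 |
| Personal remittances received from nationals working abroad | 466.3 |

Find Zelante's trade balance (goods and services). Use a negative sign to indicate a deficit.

Goods: 1290.3 - 1537.9 = -247.6
Services: -354.0 + 1535.2 - 289.9 + 1230.7 = 2122.0
Trade balance = -247.6 + 2122.0 = 1874.4
(Excluded from the trade balance — secondary income: official foreign aid grants received (current) 276.0, personal remittances received from nationals working abroad 466.3; capital account: capital transfers received from emigrants 97.3, debt forgiveness received from foreign official creditors 153.3; financial account: borrowing by resident firms from foreign banks 428.5, domestic pension funds' purchases of foreign equities 1396.9, purchases of foreign government bonds by domestic residents 1754.4, increase in resident deposits held at foreign banks 786.5; primary income: dividends received from foreign subsidiaries of resident firms 318.9.)

1874.4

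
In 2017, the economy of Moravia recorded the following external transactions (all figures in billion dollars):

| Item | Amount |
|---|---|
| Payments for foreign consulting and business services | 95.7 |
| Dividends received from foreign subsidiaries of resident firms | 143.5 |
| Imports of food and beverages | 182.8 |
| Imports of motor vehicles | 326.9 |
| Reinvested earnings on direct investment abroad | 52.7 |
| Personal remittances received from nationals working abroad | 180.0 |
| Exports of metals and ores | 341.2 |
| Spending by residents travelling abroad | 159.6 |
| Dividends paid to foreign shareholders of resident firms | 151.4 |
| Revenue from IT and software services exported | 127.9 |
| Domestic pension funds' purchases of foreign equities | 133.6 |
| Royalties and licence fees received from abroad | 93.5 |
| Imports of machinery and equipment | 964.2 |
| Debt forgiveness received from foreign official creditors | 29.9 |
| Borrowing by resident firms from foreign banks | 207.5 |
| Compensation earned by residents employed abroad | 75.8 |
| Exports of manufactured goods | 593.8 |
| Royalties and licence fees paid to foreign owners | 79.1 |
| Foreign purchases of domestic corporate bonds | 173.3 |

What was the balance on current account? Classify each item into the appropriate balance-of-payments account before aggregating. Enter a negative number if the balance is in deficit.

-351.3

Goods: 341.2 - 964.2 - 182.8 - 326.9 + 593.8 = -538.9
Services: -159.6 + 93.5 - 95.7 - 79.1 + 127.9 = -113.0
Primary income: 52.7 + 75.8 + 143.5 - 151.4 = 120.6
Secondary income: 180.0
Current account = (-538.9) + (-113.0) + 120.6 + 180.0 = -351.3
(Excluded from the current account — financial account: domestic pension funds' purchases of foreign equities 133.6, borrowing by resident firms from foreign banks 207.5, foreign purchases of domestic corporate bonds 173.3; capital account: debt forgiveness received from foreign official creditors 29.9.)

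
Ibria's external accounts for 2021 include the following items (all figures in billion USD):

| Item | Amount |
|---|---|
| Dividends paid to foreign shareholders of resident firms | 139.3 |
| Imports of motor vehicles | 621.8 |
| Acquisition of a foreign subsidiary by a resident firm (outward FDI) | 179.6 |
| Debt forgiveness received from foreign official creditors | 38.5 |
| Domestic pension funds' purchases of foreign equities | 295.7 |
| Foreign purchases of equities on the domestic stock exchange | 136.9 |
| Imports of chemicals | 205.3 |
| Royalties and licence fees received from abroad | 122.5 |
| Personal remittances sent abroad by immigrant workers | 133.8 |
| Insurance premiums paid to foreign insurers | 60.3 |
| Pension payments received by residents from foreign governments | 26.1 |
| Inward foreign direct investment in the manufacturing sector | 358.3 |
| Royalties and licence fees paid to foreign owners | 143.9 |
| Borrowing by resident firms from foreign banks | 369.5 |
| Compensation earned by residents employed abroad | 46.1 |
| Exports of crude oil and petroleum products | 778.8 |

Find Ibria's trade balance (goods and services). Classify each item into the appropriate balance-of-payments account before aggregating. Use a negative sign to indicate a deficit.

Goods: -205.3 + 778.8 - 621.8 = -48.3
Services: -143.9 + 122.5 - 60.3 = -81.7
Trade balance = -48.3 + (-81.7) = -130.0
(Excluded from the trade balance — primary income: dividends paid to foreign shareholders of resident firms 139.3, compensation earned by residents employed abroad 46.1; financial account: acquisition of a foreign subsidiary by a resident firm (outward FDI) 179.6, domestic pension funds' purchases of foreign equities 295.7, foreign purchases of equities on the domestic stock exchange 136.9, inward foreign direct investment in the manufacturing sector 358.3, borrowing by resident firms from foreign banks 369.5; capital account: debt forgiveness received from foreign official creditors 38.5; secondary income: personal remittances sent abroad by immigrant workers 133.8, pension payments received by residents from foreign governments 26.1.)

-130.0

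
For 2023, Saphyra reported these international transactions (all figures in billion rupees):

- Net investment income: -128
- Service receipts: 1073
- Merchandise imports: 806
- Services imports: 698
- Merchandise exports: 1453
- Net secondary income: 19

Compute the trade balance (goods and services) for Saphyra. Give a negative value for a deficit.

1022

Goods balance = 1453 - 806 = 647
Services balance = 1073 - 698 = 375
Trade balance (goods + services) = 647 + 375 = 1022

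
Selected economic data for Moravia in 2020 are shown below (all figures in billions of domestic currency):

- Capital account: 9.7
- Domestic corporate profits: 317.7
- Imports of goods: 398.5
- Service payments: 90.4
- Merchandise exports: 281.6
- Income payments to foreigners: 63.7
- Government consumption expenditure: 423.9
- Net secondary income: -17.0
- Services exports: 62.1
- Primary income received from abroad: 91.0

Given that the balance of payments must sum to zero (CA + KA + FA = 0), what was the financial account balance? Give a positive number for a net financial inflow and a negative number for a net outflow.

Goods balance = 281.6 - 398.5 = -116.9
Services balance = 62.1 - 90.4 = -28.3
Trade balance (goods + services) = -116.9 + (-28.3) = -145.2
Net primary income = 91.0 - 63.7 = 27.3
Net secondary income = -17.0
Current account = -145.2 + 27.3 + (-17.0) = -134.9
Financial account = -(-134.9 + 9.7) = 125.2

125.2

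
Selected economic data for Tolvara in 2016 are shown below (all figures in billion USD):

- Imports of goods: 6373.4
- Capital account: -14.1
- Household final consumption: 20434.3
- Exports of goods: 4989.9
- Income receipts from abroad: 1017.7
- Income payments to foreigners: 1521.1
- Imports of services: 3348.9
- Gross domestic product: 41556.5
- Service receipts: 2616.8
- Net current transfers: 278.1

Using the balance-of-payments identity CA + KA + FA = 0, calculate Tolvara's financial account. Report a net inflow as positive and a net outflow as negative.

Goods balance = 4989.9 - 6373.4 = -1383.5
Services balance = 2616.8 - 3348.9 = -732.1
Trade balance (goods + services) = -1383.5 + (-732.1) = -2115.6
Net primary income = 1017.7 - 1521.1 = -503.4
Net secondary income = 278.1
Current account = -2115.6 + (-503.4) + 278.1 = -2340.9
Financial account = -(-2340.9 + (-14.1)) = 2355.0

2355.0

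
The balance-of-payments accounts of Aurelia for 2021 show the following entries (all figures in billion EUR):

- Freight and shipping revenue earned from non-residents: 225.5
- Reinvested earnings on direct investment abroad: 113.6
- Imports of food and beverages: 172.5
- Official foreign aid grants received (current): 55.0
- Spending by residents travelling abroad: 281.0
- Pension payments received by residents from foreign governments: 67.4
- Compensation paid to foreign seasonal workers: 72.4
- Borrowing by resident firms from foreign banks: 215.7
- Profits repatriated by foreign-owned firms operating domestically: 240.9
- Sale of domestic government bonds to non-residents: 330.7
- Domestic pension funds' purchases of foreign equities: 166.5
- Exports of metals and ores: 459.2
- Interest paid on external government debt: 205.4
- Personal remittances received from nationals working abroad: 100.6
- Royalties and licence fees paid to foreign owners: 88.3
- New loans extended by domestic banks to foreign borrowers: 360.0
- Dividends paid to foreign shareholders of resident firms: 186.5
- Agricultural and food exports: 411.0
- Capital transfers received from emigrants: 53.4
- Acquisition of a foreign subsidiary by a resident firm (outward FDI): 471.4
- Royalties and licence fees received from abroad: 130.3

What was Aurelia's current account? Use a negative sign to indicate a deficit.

315.6

Goods: -172.5 + 459.2 + 411.0 = 697.7
Services: -88.3 - 281.0 + 130.3 + 225.5 = -13.5
Primary income: -186.5 + 113.6 - 240.9 - 205.4 - 72.4 = -591.6
Secondary income: 100.6 + 67.4 + 55.0 = 223.0
Current account = 697.7 + (-13.5) + (-591.6) + 223.0 = 315.6
(Excluded from the current account — financial account: borrowing by resident firms from foreign banks 215.7, sale of domestic government bonds to non-residents 330.7, domestic pension funds' purchases of foreign equities 166.5, new loans extended by domestic banks to foreign borrowers 360.0, acquisition of a foreign subsidiary by a resident firm (outward FDI) 471.4; capital account: capital transfers received from emigrants 53.4.)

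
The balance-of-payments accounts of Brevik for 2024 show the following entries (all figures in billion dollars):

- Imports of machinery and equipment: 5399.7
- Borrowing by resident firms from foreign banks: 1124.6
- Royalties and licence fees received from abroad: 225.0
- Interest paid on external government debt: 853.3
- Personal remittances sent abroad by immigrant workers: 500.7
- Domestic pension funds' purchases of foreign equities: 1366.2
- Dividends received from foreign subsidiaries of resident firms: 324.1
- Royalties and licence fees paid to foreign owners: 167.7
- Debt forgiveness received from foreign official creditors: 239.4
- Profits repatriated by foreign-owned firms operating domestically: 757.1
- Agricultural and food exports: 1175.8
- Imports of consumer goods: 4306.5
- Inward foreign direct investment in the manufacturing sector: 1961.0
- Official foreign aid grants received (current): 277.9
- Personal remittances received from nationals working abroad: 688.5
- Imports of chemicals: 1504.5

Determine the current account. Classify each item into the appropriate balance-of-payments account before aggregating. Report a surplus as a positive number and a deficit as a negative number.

-10798.2

Goods: -5399.7 - 4306.5 - 1504.5 + 1175.8 = -10034.9
Services: 225.0 - 167.7 = 57.3
Primary income: 324.1 - 757.1 - 853.3 = -1286.3
Secondary income: -500.7 + 277.9 + 688.5 = 465.7
Current account = (-10034.9) + 57.3 + (-1286.3) + 465.7 = -10798.2
(Excluded from the current account — financial account: borrowing by resident firms from foreign banks 1124.6, domestic pension funds' purchases of foreign equities 1366.2, inward foreign direct investment in the manufacturing sector 1961.0; capital account: debt forgiveness received from foreign official creditors 239.4.)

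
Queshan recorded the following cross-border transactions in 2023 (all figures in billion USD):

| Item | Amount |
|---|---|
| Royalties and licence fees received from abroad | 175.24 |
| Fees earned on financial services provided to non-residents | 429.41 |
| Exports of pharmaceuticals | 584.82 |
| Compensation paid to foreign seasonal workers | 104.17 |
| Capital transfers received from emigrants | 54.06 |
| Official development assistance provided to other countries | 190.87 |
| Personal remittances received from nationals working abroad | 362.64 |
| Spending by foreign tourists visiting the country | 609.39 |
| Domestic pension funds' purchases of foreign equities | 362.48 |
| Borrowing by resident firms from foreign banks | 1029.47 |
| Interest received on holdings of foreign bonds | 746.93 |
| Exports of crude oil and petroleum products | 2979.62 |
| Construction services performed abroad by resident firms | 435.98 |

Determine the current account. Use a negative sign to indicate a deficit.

6028.99

Goods: 2979.62 + 584.82 = 3564.44
Services: 435.98 + 175.24 + 609.39 + 429.41 = 1650.02
Primary income: 746.93 - 104.17 = 642.76
Secondary income: 362.64 - 190.87 = 171.77
Current account = 3564.44 + 1650.02 + 642.76 + 171.77 = 6028.99
(Excluded from the current account — capital account: capital transfers received from emigrants 54.06; financial account: domestic pension funds' purchases of foreign equities 362.48, borrowing by resident firms from foreign banks 1029.47.)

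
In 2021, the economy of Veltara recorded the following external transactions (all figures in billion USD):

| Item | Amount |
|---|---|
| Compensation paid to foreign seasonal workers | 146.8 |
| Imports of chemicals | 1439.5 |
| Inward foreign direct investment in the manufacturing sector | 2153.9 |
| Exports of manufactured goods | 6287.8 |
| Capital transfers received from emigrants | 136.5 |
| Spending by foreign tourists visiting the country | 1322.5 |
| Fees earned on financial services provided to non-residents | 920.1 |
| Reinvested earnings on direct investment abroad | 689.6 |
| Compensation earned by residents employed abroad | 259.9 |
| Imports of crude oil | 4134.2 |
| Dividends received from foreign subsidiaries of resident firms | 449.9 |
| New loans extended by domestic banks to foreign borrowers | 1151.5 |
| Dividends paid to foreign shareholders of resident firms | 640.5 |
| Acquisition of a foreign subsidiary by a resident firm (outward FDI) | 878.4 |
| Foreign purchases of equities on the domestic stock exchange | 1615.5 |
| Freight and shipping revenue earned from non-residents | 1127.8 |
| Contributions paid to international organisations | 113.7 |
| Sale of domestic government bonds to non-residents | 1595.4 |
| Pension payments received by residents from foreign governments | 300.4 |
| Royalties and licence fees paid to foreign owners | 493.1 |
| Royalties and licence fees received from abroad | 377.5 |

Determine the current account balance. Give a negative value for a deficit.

Goods: 6287.8 - 4134.2 - 1439.5 = 714.1
Services: 1322.5 + 1127.8 + 920.1 + 377.5 - 493.1 = 3254.8
Primary income: 689.6 - 640.5 + 449.9 - 146.8 + 259.9 = 612.1
Secondary income: 300.4 - 113.7 = 186.7
Current account = 714.1 + 3254.8 + 612.1 + 186.7 = 4767.7
(Excluded from the current account — financial account: inward foreign direct investment in the manufacturing sector 2153.9, new loans extended by domestic banks to foreign borrowers 1151.5, acquisition of a foreign subsidiary by a resident firm (outward FDI) 878.4, foreign purchases of equities on the domestic stock exchange 1615.5, sale of domestic government bonds to non-residents 1595.4; capital account: capital transfers received from emigrants 136.5.)

4767.7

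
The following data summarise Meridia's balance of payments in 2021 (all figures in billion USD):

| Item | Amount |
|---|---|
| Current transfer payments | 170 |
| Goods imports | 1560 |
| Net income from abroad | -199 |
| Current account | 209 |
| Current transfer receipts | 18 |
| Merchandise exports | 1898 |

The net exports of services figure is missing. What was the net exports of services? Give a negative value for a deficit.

Current account = goods balance + services balance + net primary income + net secondary income
Sum of the known components = -13
Net exports of services = CA - (known components) = 209 - (-13) = 222

222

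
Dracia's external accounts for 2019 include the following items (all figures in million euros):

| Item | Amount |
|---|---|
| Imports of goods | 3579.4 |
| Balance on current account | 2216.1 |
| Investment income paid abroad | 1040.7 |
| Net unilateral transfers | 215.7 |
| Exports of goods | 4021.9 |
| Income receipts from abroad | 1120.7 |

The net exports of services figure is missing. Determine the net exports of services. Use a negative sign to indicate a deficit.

1477.9

Current account = goods balance + services balance + net primary income + net secondary income
Sum of the known components = 738.2
Net exports of services = CA - (known components) = 2216.1 - 738.2 = 1477.9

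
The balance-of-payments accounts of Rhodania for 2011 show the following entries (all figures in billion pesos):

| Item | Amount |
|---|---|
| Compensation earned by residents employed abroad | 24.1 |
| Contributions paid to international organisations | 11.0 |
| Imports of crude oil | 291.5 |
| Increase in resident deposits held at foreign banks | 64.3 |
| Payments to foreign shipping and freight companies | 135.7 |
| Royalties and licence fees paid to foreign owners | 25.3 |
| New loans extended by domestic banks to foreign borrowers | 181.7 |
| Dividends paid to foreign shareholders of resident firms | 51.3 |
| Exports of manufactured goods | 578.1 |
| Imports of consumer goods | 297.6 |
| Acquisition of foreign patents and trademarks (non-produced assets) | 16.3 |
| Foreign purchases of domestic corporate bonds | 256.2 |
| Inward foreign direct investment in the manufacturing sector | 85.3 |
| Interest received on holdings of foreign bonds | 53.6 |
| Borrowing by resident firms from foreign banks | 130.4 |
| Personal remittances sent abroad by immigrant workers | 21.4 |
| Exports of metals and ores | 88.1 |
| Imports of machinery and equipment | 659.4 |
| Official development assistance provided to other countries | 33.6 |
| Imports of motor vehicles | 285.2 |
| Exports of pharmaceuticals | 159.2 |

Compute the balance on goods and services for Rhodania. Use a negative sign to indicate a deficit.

Goods: 578.1 - 297.6 + 88.1 - 285.2 - 659.4 + 159.2 - 291.5 = -708.3
Services: -25.3 - 135.7 = -161.0
Trade balance = -708.3 + (-161.0) = -869.3
(Excluded from the trade balance — primary income: compensation earned by residents employed abroad 24.1, dividends paid to foreign shareholders of resident firms 51.3, interest received on holdings of foreign bonds 53.6; secondary income: contributions paid to international organisations 11.0, personal remittances sent abroad by immigrant workers 21.4, official development assistance provided to other countries 33.6; financial account: increase in resident deposits held at foreign banks 64.3, new loans extended by domestic banks to foreign borrowers 181.7, foreign purchases of domestic corporate bonds 256.2, inward foreign direct investment in the manufacturing sector 85.3, borrowing by resident firms from foreign banks 130.4; capital account: acquisition of foreign patents and trademarks (non-produced assets) 16.3.)

-869.3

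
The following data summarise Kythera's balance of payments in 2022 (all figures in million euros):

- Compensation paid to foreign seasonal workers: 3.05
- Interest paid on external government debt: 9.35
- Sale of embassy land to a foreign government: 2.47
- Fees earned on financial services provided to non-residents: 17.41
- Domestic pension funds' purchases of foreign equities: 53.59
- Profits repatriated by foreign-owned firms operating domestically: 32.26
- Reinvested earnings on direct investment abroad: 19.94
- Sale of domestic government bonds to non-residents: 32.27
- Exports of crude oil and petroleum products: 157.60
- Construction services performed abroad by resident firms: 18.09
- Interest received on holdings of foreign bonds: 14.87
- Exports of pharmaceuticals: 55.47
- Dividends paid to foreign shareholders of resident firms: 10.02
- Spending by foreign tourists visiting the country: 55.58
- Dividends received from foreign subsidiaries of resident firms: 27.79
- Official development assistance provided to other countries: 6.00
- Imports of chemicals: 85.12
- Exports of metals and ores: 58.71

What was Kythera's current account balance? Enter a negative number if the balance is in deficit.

Goods: 55.47 + 157.60 - 85.12 + 58.71 = 186.66
Services: 55.58 + 18.09 + 17.41 = 91.08
Primary income: -3.05 + 19.94 + 14.87 - 32.26 - 10.02 - 9.35 + 27.79 = 7.92
Secondary income: -6.00
Current account = 186.66 + 91.08 + 7.92 + (-6.00) = 279.66
(Excluded from the current account — capital account: sale of embassy land to a foreign government 2.47; financial account: domestic pension funds' purchases of foreign equities 53.59, sale of domestic government bonds to non-residents 32.27.)

279.66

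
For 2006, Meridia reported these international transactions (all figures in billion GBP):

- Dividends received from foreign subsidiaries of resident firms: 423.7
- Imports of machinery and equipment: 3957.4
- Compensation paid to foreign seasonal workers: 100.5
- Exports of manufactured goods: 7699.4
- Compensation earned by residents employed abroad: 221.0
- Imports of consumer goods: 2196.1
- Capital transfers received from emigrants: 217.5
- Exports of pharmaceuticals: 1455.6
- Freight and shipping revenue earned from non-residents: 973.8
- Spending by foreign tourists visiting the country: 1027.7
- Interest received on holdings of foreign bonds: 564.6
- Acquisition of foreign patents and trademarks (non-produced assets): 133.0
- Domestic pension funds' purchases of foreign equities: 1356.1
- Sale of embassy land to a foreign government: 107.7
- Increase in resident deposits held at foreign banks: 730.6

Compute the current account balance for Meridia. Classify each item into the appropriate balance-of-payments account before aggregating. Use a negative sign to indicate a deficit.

6111.8

Goods: 1455.6 - 2196.1 - 3957.4 + 7699.4 = 3001.5
Services: 973.8 + 1027.7 = 2001.5
Primary income: 221.0 + 423.7 - 100.5 + 564.6 = 1108.8
Current account = 3001.5 + 2001.5 + 1108.8 = 6111.8
(Excluded from the current account — capital account: capital transfers received from emigrants 217.5, acquisition of foreign patents and trademarks (non-produced assets) 133.0, sale of embassy land to a foreign government 107.7; financial account: domestic pension funds' purchases of foreign equities 1356.1, increase in resident deposits held at foreign banks 730.6.)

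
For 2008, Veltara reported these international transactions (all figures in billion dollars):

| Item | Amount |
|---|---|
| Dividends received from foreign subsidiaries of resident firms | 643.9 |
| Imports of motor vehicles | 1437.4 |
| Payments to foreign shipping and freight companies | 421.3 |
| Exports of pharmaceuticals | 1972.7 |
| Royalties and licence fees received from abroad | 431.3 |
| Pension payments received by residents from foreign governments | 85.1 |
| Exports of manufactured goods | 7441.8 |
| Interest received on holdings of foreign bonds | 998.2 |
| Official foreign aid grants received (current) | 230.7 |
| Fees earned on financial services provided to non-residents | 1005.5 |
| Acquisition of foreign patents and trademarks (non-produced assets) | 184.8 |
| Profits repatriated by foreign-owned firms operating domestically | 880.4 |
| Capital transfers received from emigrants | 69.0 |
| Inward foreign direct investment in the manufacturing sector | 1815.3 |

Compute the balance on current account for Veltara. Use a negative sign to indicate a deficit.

Goods: -1437.4 + 1972.7 + 7441.8 = 7977.1
Services: 1005.5 - 421.3 + 431.3 = 1015.5
Primary income: 998.2 + 643.9 - 880.4 = 761.7
Secondary income: 85.1 + 230.7 = 315.8
Current account = 7977.1 + 1015.5 + 761.7 + 315.8 = 10070.1
(Excluded from the current account — capital account: acquisition of foreign patents and trademarks (non-produced assets) 184.8, capital transfers received from emigrants 69.0; financial account: inward foreign direct investment in the manufacturing sector 1815.3.)

10070.1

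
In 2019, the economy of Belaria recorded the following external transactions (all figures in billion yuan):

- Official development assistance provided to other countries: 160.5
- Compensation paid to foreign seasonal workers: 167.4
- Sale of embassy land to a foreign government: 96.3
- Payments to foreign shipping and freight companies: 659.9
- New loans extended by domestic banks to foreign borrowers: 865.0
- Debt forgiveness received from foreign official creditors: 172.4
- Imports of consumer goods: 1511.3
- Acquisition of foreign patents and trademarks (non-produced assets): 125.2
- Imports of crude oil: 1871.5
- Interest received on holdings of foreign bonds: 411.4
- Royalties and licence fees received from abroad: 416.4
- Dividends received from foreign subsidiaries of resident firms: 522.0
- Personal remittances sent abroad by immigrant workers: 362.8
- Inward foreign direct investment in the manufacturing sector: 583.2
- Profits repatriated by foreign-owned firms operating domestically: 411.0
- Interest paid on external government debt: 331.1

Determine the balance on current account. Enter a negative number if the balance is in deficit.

-4125.7

Goods: -1511.3 - 1871.5 = -3382.8
Services: -659.9 + 416.4 = -243.5
Primary income: 411.4 + 522.0 - 167.4 - 411.0 - 331.1 = 23.9
Secondary income: -362.8 - 160.5 = -523.3
Current account = (-3382.8) + (-243.5) + 23.9 + (-523.3) = -4125.7
(Excluded from the current account — capital account: sale of embassy land to a foreign government 96.3, debt forgiveness received from foreign official creditors 172.4, acquisition of foreign patents and trademarks (non-produced assets) 125.2; financial account: new loans extended by domestic banks to foreign borrowers 865.0, inward foreign direct investment in the manufacturing sector 583.2.)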